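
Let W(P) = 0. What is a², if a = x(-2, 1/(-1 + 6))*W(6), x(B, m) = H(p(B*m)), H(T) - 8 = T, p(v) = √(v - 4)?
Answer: 0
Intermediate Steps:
p(v) = √(-4 + v)
H(T) = 8 + T
x(B, m) = 8 + √(-4 + B*m)
a = 0 (a = (8 + √(-4 - 2/(-1 + 6)))*0 = (8 + √(-4 - 2/5))*0 = (8 + √(-4 - 2*⅕))*0 = (8 + √(-4 - ⅖))*0 = (8 + √(-22/5))*0 = (8 + I*√110/5)*0 = 0)
a² = 0² = 0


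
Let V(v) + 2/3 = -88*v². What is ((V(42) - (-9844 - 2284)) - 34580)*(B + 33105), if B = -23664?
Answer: -1677520938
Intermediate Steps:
V(v) = -⅔ - 88*v²
((V(42) - (-9844 - 2284)) - 34580)*(B + 33105) = (((-⅔ - 88*42²) - (-9844 - 2284)) - 34580)*(-23664 + 33105) = (((-⅔ - 88*1764) - 1*(-12128)) - 34580)*9441 = (((-⅔ - 155232) + 12128) - 34580)*9441 = ((-465698/3 + 12128) - 34580)*9441 = (-429314/3 - 34580)*9441 = -533054/3*9441 = -1677520938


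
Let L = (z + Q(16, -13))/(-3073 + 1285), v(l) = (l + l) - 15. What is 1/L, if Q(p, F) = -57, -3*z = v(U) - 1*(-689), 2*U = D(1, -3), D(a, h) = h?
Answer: 2682/421 ≈ 6.3705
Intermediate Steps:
U = -3/2 (U = (½)*(-3) = -3/2 ≈ -1.5000)
v(l) = -15 + 2*l (v(l) = 2*l - 15 = -15 + 2*l)
z = -671/3 (z = -((-15 + 2*(-3/2)) - 1*(-689))/3 = -((-15 - 3) + 689)/3 = -(-18 + 689)/3 = -⅓*671 = -671/3 ≈ -223.67)
L = 421/2682 (L = (-671/3 - 57)/(-3073 + 1285) = -842/3/(-1788) = -842/3*(-1/1788) = 421/2682 ≈ 0.15697)
1/L = 1/(421/2682) = 2682/421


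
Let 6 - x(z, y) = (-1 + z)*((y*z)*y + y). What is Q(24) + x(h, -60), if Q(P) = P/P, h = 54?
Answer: -10300013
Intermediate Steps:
x(z, y) = 6 - (-1 + z)*(y + z*y**2) (x(z, y) = 6 - (-1 + z)*((y*z)*y + y) = 6 - (-1 + z)*(z*y**2 + y) = 6 - (-1 + z)*(y + z*y**2))
Q(P) = 1
Q(24) + x(h, -60) = 1 + (6 - 60 + 54*(-60)**2 - 1*(-60)*54 - 1*(-60)**2*54**2) = 1 + (6 - 60 + 54*3600 + 3240 - 1*3600*2916) = 1 + (6 - 60 + 194400 + 3240 - 10497600) = 1 - 10300014 = -10300013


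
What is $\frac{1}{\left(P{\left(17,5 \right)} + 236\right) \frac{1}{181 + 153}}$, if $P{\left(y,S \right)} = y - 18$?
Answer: $\frac{334}{235} \approx 1.4213$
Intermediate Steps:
$P{\left(y,S \right)} = -18 + y$
$\frac{1}{\left(P{\left(17,5 \right)} + 236\right) \frac{1}{181 + 153}} = \frac{1}{\left(\left(-18 + 17\right) + 236\right) \frac{1}{181 + 153}} = \frac{1}{\left(-1 + 236\right) \frac{1}{334}} = \frac{1}{235 \cdot \frac{1}{334}} = \frac{1}{\frac{235}{334}} = \frac{334}{235}$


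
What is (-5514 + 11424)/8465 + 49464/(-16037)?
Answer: -64786818/27150641 ≈ -2.3862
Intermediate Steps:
(-5514 + 11424)/8465 + 49464/(-16037) = 5910*(1/8465) + 49464*(-1/16037) = 1182/1693 - 49464/16037 = -64786818/27150641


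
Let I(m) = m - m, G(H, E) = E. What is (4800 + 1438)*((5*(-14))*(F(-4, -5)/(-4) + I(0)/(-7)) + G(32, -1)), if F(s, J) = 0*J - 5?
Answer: -552063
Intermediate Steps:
I(m) = 0
F(s, J) = -5 (F(s, J) = 0 - 5 = -5)
(4800 + 1438)*((5*(-14))*(F(-4, -5)/(-4) + I(0)/(-7)) + G(32, -1)) = (4800 + 1438)*((5*(-14))*(-5/(-4) + 0/(-7)) - 1) = 6238*(-70*(-5*(-1/4) + 0*(-1/7)) - 1) = 6238*(-70*(5/4 + 0) - 1) = 6238*(-70*5/4 - 1) = 6238*(-175/2 - 1) = 6238*(-177/2) = -552063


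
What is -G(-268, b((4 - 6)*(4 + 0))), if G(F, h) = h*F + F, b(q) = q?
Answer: -1876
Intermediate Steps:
G(F, h) = F + F*h (G(F, h) = F*h + F = F + F*h)
-G(-268, b((4 - 6)*(4 + 0))) = -(-268)*(1 + (4 - 6)*(4 + 0)) = -(-268)*(1 - 2*4) = -(-268)*(1 - 8) = -(-268)*(-7) = -1*1876 = -1876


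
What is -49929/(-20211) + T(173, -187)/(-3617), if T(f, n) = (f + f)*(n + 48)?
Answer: 384207009/24367729 ≈ 15.767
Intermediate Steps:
T(f, n) = 2*f*(48 + n) (T(f, n) = (2*f)*(48 + n) = 2*f*(48 + n))
-49929/(-20211) + T(173, -187)/(-3617) = -49929/(-20211) + (2*173*(48 - 187))/(-3617) = -49929*(-1/20211) + (2*173*(-139))*(-1/3617) = 16643/6737 - 48094*(-1/3617) = 16643/6737 + 48094/3617 = 384207009/24367729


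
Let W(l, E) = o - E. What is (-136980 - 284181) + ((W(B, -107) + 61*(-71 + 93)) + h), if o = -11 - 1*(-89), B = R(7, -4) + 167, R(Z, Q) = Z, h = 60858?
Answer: -358776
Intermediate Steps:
B = 174 (B = 7 + 167 = 174)
o = 78 (o = -11 + 89 = 78)
W(l, E) = 78 - E
(-136980 - 284181) + ((W(B, -107) + 61*(-71 + 93)) + h) = (-136980 - 284181) + (((78 - 1*(-107)) + 61*(-71 + 93)) + 60858) = -421161 + (((78 + 107) + 61*22) + 60858) = -421161 + ((185 + 1342) + 60858) = -421161 + (1527 + 60858) = -421161 + 62385 = -358776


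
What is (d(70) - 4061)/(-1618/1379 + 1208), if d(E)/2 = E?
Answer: -1802353/554738 ≈ -3.2490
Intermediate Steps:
d(E) = 2*E
(d(70) - 4061)/(-1618/1379 + 1208) = (2*70 - 4061)/(-1618/1379 + 1208) = (140 - 4061)/(-1618*1/1379 + 1208) = -3921/(-1618/1379 + 1208) = -3921/1664214/1379 = -3921*1379/1664214 = -1802353/554738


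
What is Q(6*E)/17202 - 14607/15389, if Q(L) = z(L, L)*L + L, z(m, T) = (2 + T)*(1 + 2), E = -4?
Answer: -37877129/44120263 ≈ -0.85850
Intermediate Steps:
z(m, T) = 6 + 3*T (z(m, T) = (2 + T)*3 = 6 + 3*T)
Q(L) = L + L*(6 + 3*L) (Q(L) = (6 + 3*L)*L + L = L*(6 + 3*L) + L = L + L*(6 + 3*L))
Q(6*E)/17202 - 14607/15389 = ((6*(-4))*(7 + 3*(6*(-4))))/17202 - 14607/15389 = -24*(7 + 3*(-24))*(1/17202) - 14607*1/15389 = -24*(7 - 72)*(1/17202) - 14607/15389 = -24*(-65)*(1/17202) - 14607/15389 = 1560*(1/17202) - 14607/15389 = 260/2867 - 14607/15389 = -37877129/44120263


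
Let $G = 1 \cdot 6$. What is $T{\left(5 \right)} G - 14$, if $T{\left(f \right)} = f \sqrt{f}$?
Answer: $-14 + 30 \sqrt{5} \approx 53.082$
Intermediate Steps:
$G = 6$
$T{\left(f \right)} = f^{\frac{3}{2}}$
$T{\left(5 \right)} G - 14 = 5^{\frac{3}{2}} \cdot 6 - 14 = 5 \sqrt{5} \cdot 6 - 14 = 30 \sqrt{5} - 14 = -14 + 30 \sqrt{5}$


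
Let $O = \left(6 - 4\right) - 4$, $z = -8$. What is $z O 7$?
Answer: $112$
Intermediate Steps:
$O = -2$ ($O = 2 - 4 = -2$)
$z O 7 = \left(-8\right) \left(-2\right) 7 = 16 \cdot 7 = 112$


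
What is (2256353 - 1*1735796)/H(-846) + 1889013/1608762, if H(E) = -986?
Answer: -4096028204/7775683 ≈ -526.77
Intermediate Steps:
(2256353 - 1*1735796)/H(-846) + 1889013/1608762 = (2256353 - 1*1735796)/(-986) + 1889013/1608762 = (2256353 - 1735796)*(-1/986) + 1889013*(1/1608762) = 520557*(-1/986) + 629671/536254 = -30621/58 + 629671/536254 = -4096028204/7775683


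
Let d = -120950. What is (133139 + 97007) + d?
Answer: 109196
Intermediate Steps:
(133139 + 97007) + d = (133139 + 97007) - 120950 = 230146 - 120950 = 109196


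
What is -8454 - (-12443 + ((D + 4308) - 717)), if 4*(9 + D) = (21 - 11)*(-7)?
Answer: 849/2 ≈ 424.50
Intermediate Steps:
D = -53/2 (D = -9 + ((21 - 11)*(-7))/4 = -9 + (10*(-7))/4 = -9 + (¼)*(-70) = -9 - 35/2 = -53/2 ≈ -26.500)
-8454 - (-12443 + ((D + 4308) - 717)) = -8454 - (-12443 + ((-53/2 + 4308) - 717)) = -8454 - (-12443 + (8563/2 - 717)) = -8454 - (-12443 + 7129/2) = -8454 - 1*(-17757/2) = -8454 + 17757/2 = 849/2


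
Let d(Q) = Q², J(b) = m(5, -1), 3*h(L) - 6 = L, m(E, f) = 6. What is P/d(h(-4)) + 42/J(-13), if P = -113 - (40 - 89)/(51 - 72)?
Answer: -505/2 ≈ -252.50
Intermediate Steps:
h(L) = 2 + L/3
J(b) = 6
P = -346/3 (P = -113 - (-49)/(-21) = -113 - (-49)*(-1)/21 = -113 - 1*7/3 = -113 - 7/3 = -346/3 ≈ -115.33)
P/d(h(-4)) + 42/J(-13) = -346/(3*(2 + (⅓)*(-4))²) + 42/6 = -346/(3*(2 - 4/3)²) + 42*(⅙) = -346/(3*((⅔)²)) + 7 = -346/(3*4/9) + 7 = -346/3*9/4 + 7 = -519/2 + 7 = -505/2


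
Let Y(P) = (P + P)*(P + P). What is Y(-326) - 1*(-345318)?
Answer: 770422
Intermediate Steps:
Y(P) = 4*P² (Y(P) = (2*P)*(2*P) = 4*P²)
Y(-326) - 1*(-345318) = 4*(-326)² - 1*(-345318) = 4*106276 + 345318 = 425104 + 345318 = 770422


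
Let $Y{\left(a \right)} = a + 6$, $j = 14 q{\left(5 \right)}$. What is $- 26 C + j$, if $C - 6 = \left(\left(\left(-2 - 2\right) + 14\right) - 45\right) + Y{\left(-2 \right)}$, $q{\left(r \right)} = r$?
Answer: $720$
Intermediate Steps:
$j = 70$ ($j = 14 \cdot 5 = 70$)
$Y{\left(a \right)} = 6 + a$
$C = -25$ ($C = 6 + \left(\left(\left(\left(-2 - 2\right) + 14\right) - 45\right) + \left(6 - 2\right)\right) = 6 + \left(\left(\left(-4 + 14\right) - 45\right) + 4\right) = 6 + \left(\left(10 - 45\right) + 4\right) = 6 + \left(-35 + 4\right) = 6 - 31 = -25$)
$- 26 C + j = \left(-26\right) \left(-25\right) + 70 = 650 + 70 = 720$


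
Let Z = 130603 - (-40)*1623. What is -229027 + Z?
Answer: -33504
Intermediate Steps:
Z = 195523 (Z = 130603 - 1*(-64920) = 130603 + 64920 = 195523)
-229027 + Z = -229027 + 195523 = -33504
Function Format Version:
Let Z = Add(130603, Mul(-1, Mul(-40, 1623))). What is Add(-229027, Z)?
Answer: -33504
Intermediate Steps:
Z = 195523 (Z = Add(130603, Mul(-1, -64920)) = Add(130603, 64920) = 195523)
Add(-229027, Z) = Add(-229027, 195523) = -33504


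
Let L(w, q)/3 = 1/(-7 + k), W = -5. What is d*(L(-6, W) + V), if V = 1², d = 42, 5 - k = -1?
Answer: -84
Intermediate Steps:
k = 6 (k = 5 - 1*(-1) = 5 + 1 = 6)
L(w, q) = -3 (L(w, q) = 3/(-7 + 6) = 3/(-1) = 3*(-1) = -3)
V = 1
d*(L(-6, W) + V) = 42*(-3 + 1) = 42*(-2) = -84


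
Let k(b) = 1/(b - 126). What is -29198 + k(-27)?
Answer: -4467295/153 ≈ -29198.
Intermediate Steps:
k(b) = 1/(-126 + b)
-29198 + k(-27) = -29198 + 1/(-126 - 27) = -29198 + 1/(-153) = -29198 - 1/153 = -4467295/153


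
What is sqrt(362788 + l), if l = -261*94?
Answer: sqrt(338254) ≈ 581.60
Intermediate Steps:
l = -24534
sqrt(362788 + l) = sqrt(362788 - 24534) = sqrt(338254)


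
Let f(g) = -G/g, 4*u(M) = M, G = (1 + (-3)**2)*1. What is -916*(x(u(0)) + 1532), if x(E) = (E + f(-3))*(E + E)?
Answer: -1403312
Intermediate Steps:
G = 10 (G = (1 + 9)*1 = 10*1 = 10)
u(M) = M/4
f(g) = -10/g
x(E) = 2*E*(10/3 + E) (x(E) = (E - 10/(-3))*(E + E) = (E - 10*(-1/3))*(2*E) = (E + 10/3)*(2*E) = (10/3 + E)*(2*E) = 2*E*(10/3 + E))
-916*(x(u(0)) + 1532) = -916*(2*((1/4)*0)*(10 + 3*((1/4)*0))/3 + 1532) = -916*((2/3)*0*(10 + 3*0) + 1532) = -916*((2/3)*0*(10 + 0) + 1532) = -916*((2/3)*0*10 + 1532) = -916*(0 + 1532) = -916*1532 = -1403312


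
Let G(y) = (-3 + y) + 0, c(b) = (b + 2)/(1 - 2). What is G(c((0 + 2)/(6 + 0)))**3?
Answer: -4096/27 ≈ -151.70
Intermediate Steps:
c(b) = -2 - b (c(b) = (2 + b)/(-1) = (2 + b)*(-1) = -2 - b)
G(y) = -3 + y
G(c((0 + 2)/(6 + 0)))**3 = (-3 + (-2 - (0 + 2)/(6 + 0)))**3 = (-3 + (-2 - 2/6))**3 = (-3 + (-2 - 1*1/3))**3 = (-3 + (-2 - 1/3))**3 = (-3 - 7/3)**3 = (-16/3)**3 = -4096/27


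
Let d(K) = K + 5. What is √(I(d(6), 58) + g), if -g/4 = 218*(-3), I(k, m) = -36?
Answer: 2*√645 ≈ 50.794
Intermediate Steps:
d(K) = 5 + K
g = 2616 (g = -872*(-3) = -4*(-654) = 2616)
√(I(d(6), 58) + g) = √(-36 + 2616) = √2580 = 2*√645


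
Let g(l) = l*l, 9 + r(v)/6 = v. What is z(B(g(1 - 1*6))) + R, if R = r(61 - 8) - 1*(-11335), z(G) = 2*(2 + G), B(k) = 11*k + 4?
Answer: 12161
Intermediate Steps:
r(v) = -54 + 6*v
g(l) = l²
B(k) = 4 + 11*k
z(G) = 4 + 2*G
R = 11599 (R = (-54 + 6*(61 - 8)) - 1*(-11335) = (-54 + 6*53) + 11335 = (-54 + 318) + 11335 = 264 + 11335 = 11599)
z(B(g(1 - 1*6))) + R = (4 + 2*(4 + 11*(1 - 1*6)²)) + 11599 = (4 + 2*(4 + 11*(1 - 6)²)) + 11599 = (4 + 2*(4 + 11*(-5)²)) + 11599 = (4 + 2*(4 + 11*25)) + 11599 = (4 + 2*(4 + 275)) + 11599 = (4 + 2*279) + 11599 = (4 + 558) + 11599 = 562 + 11599 = 12161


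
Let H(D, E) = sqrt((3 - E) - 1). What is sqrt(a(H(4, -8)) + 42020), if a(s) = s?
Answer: sqrt(42020 + sqrt(10)) ≈ 205.00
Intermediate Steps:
H(D, E) = sqrt(2 - E)
sqrt(a(H(4, -8)) + 42020) = sqrt(sqrt(2 - 1*(-8)) + 42020) = sqrt(sqrt(2 + 8) + 42020) = sqrt(sqrt(10) + 42020) = sqrt(42020 + sqrt(10))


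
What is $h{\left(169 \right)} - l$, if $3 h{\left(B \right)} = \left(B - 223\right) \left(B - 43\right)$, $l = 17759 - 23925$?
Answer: $3898$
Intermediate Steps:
$l = -6166$ ($l = 17759 - 23925 = -6166$)
$h{\left(B \right)} = \frac{\left(-223 + B\right) \left(-43 + B\right)}{3}$ ($h{\left(B \right)} = \frac{\left(B - 223\right) \left(B - 43\right)}{3} = \frac{\left(-223 + B\right) \left(-43 + B\right)}{3}$)
$h{\left(169 \right)} - l = \left(\frac{9589}{3} - \frac{44954}{3} + \frac{169^{2}}{3}\right) - -6166 = \left(\frac{9589}{3} - \frac{44954}{3} + \frac{1}{3} \cdot 28561\right) + 6166 = \left(\frac{9589}{3} - \frac{44954}{3} + \frac{28561}{3}\right) + 6166 = -2268 + 6166 = 3898$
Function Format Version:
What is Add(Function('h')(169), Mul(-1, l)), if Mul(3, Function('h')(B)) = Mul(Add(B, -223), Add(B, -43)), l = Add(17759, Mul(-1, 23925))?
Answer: 3898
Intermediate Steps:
l = -6166 (l = Add(17759, -23925) = -6166)
Function('h')(B) = Mul(Rational(1, 3), Add(-223, B), Add(-43, B)) (Function('h')(B) = Mul(Rational(1, 3), Mul(Add(B, -223), Add(B, -43))) = Mul(Rational(1, 3), Mul(Add(-223, B), Add(-43, B))) = Mul(Rational(1, 3), Add(-223, B), Add(-43, B)))
Add(Function('h')(169), Mul(-1, l)) = Add(Add(Rational(9589, 3), Mul(Rational(-266, 3), 169), Mul(Rational(1, 3), Pow(169, 2))), Mul(-1, -6166)) = Add(Add(Rational(9589, 3), Rational(-44954, 3), Mul(Rational(1, 3), 28561)), 6166) = Add(Add(Rational(9589, 3), Rational(-44954, 3), Rational(28561, 3)), 6166) = Add(-2268, 6166) = 3898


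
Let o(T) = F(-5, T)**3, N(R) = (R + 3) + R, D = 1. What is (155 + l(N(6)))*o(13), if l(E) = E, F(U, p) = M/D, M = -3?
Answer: -4590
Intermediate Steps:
N(R) = 3 + 2*R (N(R) = (3 + R) + R = 3 + 2*R)
F(U, p) = -3 (F(U, p) = -3/1 = -3*1 = -3)
o(T) = -27 (o(T) = (-3)**3 = -27)
(155 + l(N(6)))*o(13) = (155 + (3 + 2*6))*(-27) = (155 + (3 + 12))*(-27) = (155 + 15)*(-27) = 170*(-27) = -4590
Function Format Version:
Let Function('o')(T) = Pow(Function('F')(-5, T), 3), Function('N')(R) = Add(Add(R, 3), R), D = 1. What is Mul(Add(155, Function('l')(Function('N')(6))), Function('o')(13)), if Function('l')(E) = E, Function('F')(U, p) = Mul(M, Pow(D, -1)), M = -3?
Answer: -4590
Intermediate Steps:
Function('N')(R) = Add(3, Mul(2, R)) (Function('N')(R) = Add(Add(3, R), R) = Add(3, Mul(2, R)))
Function('F')(U, p) = -3 (Function('F')(U, p) = Mul(-3, Pow(1, -1)) = Mul(-3, 1) = -3)
Function('o')(T) = -27 (Function('o')(T) = Pow(-3, 3) = -27)
Mul(Add(155, Function('l')(Function('N')(6))), Function('o')(13)) = Mul(Add(155, Add(3, Mul(2, 6))), -27) = Mul(Add(155, Add(3, 12)), -27) = Mul(Add(155, 15), -27) = Mul(170, -27) = -4590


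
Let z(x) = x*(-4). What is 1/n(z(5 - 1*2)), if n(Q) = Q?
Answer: -1/12 ≈ -0.083333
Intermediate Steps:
z(x) = -4*x
1/n(z(5 - 1*2)) = 1/(-4*(5 - 1*2)) = 1/(-4*(5 - 2)) = 1/(-4*3) = 1/(-12) = -1/12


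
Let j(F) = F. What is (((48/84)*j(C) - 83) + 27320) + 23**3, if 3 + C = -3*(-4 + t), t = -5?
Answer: 275924/7 ≈ 39418.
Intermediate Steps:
C = 24 (C = -3 - 3*(-4 - 5) = -3 - 3*(-9) = -3 + 27 = 24)
(((48/84)*j(C) - 83) + 27320) + 23**3 = (((48/84)*24 - 83) + 27320) + 23**3 = (((48*(1/84))*24 - 83) + 27320) + 12167 = (((4/7)*24 - 83) + 27320) + 12167 = ((96/7 - 83) + 27320) + 12167 = (-485/7 + 27320) + 12167 = 190755/7 + 12167 = 275924/7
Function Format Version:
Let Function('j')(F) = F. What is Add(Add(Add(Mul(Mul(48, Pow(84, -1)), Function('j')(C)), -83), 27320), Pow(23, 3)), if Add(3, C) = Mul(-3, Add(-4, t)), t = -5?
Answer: Rational(275924, 7) ≈ 39418.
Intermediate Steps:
C = 24 (C = Add(-3, Mul(-3, Add(-4, -5))) = Add(-3, Mul(-3, -9)) = Add(-3, 27) = 24)
Add(Add(Add(Mul(Mul(48, Pow(84, -1)), Function('j')(C)), -83), 27320), Pow(23, 3)) = Add(Add(Add(Mul(Mul(48, Pow(84, -1)), 24), -83), 27320), Pow(23, 3)) = Add(Add(Add(Mul(Mul(48, Rational(1, 84)), 24), -83), 27320), 12167) = Add(Add(Add(Mul(Rational(4, 7), 24), -83), 27320), 12167) = Add(Add(Add(Rational(96, 7), -83), 27320), 12167) = Add(Add(Rational(-485, 7), 27320), 12167) = Add(Rational(190755, 7), 12167) = Rational(275924, 7)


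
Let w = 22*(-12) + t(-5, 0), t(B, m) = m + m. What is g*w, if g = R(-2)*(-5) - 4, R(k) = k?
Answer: -1584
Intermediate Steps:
t(B, m) = 2*m
g = 6 (g = -2*(-5) - 4 = 10 - 4 = 6)
w = -264 (w = 22*(-12) + 2*0 = -264 + 0 = -264)
g*w = 6*(-264) = -1584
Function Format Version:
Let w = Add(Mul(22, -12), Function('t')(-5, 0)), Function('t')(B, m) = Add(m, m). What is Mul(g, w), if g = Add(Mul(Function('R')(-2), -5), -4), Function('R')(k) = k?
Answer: -1584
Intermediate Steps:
Function('t')(B, m) = Mul(2, m)
g = 6 (g = Add(Mul(-2, -5), -4) = Add(10, -4) = 6)
w = -264 (w = Add(Mul(22, -12), Mul(2, 0)) = Add(-264, 0) = -264)
Mul(g, w) = Mul(6, -264) = -1584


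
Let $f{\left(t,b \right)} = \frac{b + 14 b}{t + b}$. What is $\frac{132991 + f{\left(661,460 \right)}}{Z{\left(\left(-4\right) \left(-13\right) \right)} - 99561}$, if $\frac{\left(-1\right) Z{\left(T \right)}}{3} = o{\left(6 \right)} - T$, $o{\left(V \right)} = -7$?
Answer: $- \frac{149089811}{111409464} \approx -1.3382$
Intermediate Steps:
$f{\left(t,b \right)} = \frac{15 b}{b + t}$
$Z{\left(T \right)} = 21 + 3 T$ ($Z{\left(T \right)} = - 3 \left(-7 - T\right) = 21 + 3 T$)
$\frac{132991 + f{\left(661,460 \right)}}{Z{\left(\left(-4\right) \left(-13\right) \right)} - 99561} = \frac{132991 + 15 \cdot 460 \frac{1}{460 + 661}}{\left(21 + 3 \left(\left(-4\right) \left(-13\right)\right)\right) - 99561} = \frac{132991 + 15 \cdot 460 \cdot \frac{1}{1121}}{\left(21 + 3 \cdot 52\right) - 99561} = \frac{132991 + 15 \cdot 460 \cdot \frac{1}{1121}}{\left(21 + 156\right) - 99561} = \frac{132991 + \frac{6900}{1121}}{177 - 99561} = \frac{149089811}{1121 \left(-99384\right)} = \frac{149089811}{1121} \left(- \frac{1}{99384}\right) = - \frac{149089811}{111409464}$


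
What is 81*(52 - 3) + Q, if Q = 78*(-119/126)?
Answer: 11686/3 ≈ 3895.3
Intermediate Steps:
Q = -221/3 (Q = 78*(-119*1/126) = 78*(-17/18) = -221/3 ≈ -73.667)
81*(52 - 3) + Q = 81*(52 - 3) - 221/3 = 81*49 - 221/3 = 3969 - 221/3 = 11686/3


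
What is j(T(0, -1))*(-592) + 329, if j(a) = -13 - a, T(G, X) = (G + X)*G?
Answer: 8025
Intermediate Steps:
T(G, X) = G*(G + X)
j(T(0, -1))*(-592) + 329 = (-13 - 0*(0 - 1))*(-592) + 329 = (-13 - 0*(-1))*(-592) + 329 = (-13 - 1*0)*(-592) + 329 = (-13 + 0)*(-592) + 329 = -13*(-592) + 329 = 7696 + 329 = 8025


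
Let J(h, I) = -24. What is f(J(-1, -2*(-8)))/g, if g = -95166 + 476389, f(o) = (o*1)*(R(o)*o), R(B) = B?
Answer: -13824/381223 ≈ -0.036262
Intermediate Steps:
f(o) = o**3 (f(o) = (o*1)*(o*o) = o*o**2 = o**3)
g = 381223
f(J(-1, -2*(-8)))/g = (-24)**3/381223 = -13824*1/381223 = -13824/381223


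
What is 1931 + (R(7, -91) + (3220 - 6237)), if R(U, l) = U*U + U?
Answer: -1030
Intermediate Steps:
R(U, l) = U + U² (R(U, l) = U² + U = U + U²)
1931 + (R(7, -91) + (3220 - 6237)) = 1931 + (7*(1 + 7) + (3220 - 6237)) = 1931 + (7*8 - 3017) = 1931 + (56 - 3017) = 1931 - 2961 = -1030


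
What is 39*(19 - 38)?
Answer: -741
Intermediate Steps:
39*(19 - 38) = 39*(-19) = -741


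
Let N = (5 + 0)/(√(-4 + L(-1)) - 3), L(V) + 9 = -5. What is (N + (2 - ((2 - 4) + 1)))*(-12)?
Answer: -88/3 + 20*I*√2/3 ≈ -29.333 + 9.4281*I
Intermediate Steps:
L(V) = -14 (L(V) = -9 - 5 = -14)
N = 5/(-3 + 3*I*√2) (N = (5 + 0)/(√(-4 - 14) - 3) = 5/(√(-18) - 3) = 5/(3*I*√2 - 3) = 5/(-3 + 3*I*√2) ≈ -0.55556 - 0.78567*I)
(N + (2 - ((2 - 4) + 1)))*(-12) = ((-5/9 - 5*I*√2/9) + (2 - ((2 - 4) + 1)))*(-12) = ((-5/9 - 5*I*√2/9) + (2 - (-2 + 1)))*(-12) = ((-5/9 - 5*I*√2/9) + (2 - 1*(-1)))*(-12) = ((-5/9 - 5*I*√2/9) + (2 + 1))*(-12) = ((-5/9 - 5*I*√2/9) + 3)*(-12) = (22/9 - 5*I*√2/9)*(-12) = -88/3 + 20*I*√2/3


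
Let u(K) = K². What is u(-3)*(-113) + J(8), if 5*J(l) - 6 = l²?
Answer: -1003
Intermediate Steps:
J(l) = 6/5 + l²/5
u(-3)*(-113) + J(8) = (-3)²*(-113) + (6/5 + (⅕)*8²) = 9*(-113) + (6/5 + (⅕)*64) = -1017 + (6/5 + 64/5) = -1017 + 14 = -1003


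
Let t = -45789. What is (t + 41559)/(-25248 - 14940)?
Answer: 705/6698 ≈ 0.10526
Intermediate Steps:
(t + 41559)/(-25248 - 14940) = (-45789 + 41559)/(-25248 - 14940) = -4230/(-40188) = -4230*(-1/40188) = 705/6698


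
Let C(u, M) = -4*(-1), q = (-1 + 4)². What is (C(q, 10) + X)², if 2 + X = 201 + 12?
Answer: 46225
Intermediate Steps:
X = 211 (X = -2 + (201 + 12) = -2 + 213 = 211)
q = 9 (q = 3² = 9)
C(u, M) = 4
(C(q, 10) + X)² = (4 + 211)² = 215² = 46225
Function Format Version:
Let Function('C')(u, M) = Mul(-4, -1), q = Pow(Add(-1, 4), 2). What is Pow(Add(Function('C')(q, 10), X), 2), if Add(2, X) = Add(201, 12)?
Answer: 46225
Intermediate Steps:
X = 211 (X = Add(-2, Add(201, 12)) = Add(-2, 213) = 211)
q = 9 (q = Pow(3, 2) = 9)
Function('C')(u, M) = 4
Pow(Add(Function('C')(q, 10), X), 2) = Pow(Add(4, 211), 2) = Pow(215, 2) = 46225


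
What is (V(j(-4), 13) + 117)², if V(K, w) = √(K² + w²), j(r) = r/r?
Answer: (117 + √170)² ≈ 16910.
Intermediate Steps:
j(r) = 1
(V(j(-4), 13) + 117)² = (√(1² + 13²) + 117)² = (√(1 + 169) + 117)² = (√170 + 117)² = (117 + √170)²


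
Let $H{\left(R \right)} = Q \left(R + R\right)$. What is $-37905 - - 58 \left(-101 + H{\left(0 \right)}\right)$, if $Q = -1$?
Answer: $-43763$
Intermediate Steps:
$H{\left(R \right)} = - 2 R$ ($H{\left(R \right)} = - (R + R) = - 2 R$)
$-37905 - - 58 \left(-101 + H{\left(0 \right)}\right) = -37905 - - 58 \left(-101 - 0\right) = -37905 - - 58 \left(-101 + 0\right) = -37905 - \left(-58\right) \left(-101\right) = -37905 - 5858 = -43763$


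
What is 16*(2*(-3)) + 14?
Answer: -82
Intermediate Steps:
16*(2*(-3)) + 14 = 16*(-6) + 14 = -96 + 14 = -82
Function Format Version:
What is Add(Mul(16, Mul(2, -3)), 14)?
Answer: -82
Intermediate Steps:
Add(Mul(16, Mul(2, -3)), 14) = Add(Mul(16, -6), 14) = Add(-96, 14) = -82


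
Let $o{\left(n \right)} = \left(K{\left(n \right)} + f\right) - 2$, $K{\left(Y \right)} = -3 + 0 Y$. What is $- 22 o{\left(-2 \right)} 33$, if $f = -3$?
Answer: $5808$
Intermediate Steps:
$K{\left(Y \right)} = -3$ ($K{\left(Y \right)} = -3 + 0 = -3$)
$o{\left(n \right)} = -8$ ($o{\left(n \right)} = \left(-3 - 3\right) - 2 = -6 - 2 = -8$)
$- 22 o{\left(-2 \right)} 33 = \left(-22\right) \left(-8\right) 33 = 176 \cdot 33 = 5808$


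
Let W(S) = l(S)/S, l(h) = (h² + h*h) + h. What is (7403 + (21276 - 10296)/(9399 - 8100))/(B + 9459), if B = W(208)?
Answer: 3209159/4276308 ≈ 0.75045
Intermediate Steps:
l(h) = h + 2*h² (l(h) = (h² + h²) + h = 2*h² + h = h + 2*h²)
W(S) = 1 + 2*S (W(S) = (S*(1 + 2*S))/S = 1 + 2*S)
B = 417 (B = 1 + 2*208 = 1 + 416 = 417)
(7403 + (21276 - 10296)/(9399 - 8100))/(B + 9459) = (7403 + (21276 - 10296)/(9399 - 8100))/(417 + 9459) = (7403 + 10980/1299)/9876 = (7403 + 10980*(1/1299))*(1/9876) = (7403 + 3660/433)*(1/9876) = (3209159/433)*(1/9876) = 3209159/4276308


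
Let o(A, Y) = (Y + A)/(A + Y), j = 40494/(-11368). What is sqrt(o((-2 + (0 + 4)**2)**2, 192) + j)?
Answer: I*sqrt(422327)/406 ≈ 1.6007*I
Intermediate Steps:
j = -20247/5684 (j = 40494*(-1/11368) = -20247/5684 ≈ -3.5621)
o(A, Y) = 1 (o(A, Y) = (A + Y)/(A + Y) = 1)
sqrt(o((-2 + (0 + 4)**2)**2, 192) + j) = sqrt(1 - 20247/5684) = sqrt(-14563/5684) = I*sqrt(422327)/406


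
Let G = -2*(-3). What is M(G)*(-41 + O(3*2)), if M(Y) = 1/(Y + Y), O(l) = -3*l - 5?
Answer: -16/3 ≈ -5.3333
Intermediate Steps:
O(l) = -5 - 3*l
G = 6
M(Y) = 1/(2*Y)
M(G)*(-41 + O(3*2)) = ((1/2)/6)*(-41 + (-5 - 9*2)) = ((1/2)*(1/6))*(-41 + (-5 - 3*6)) = (-41 + (-5 - 18))/12 = (-41 - 23)/12 = (1/12)*(-64) = -16/3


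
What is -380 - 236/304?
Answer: -28939/76 ≈ -380.78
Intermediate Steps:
-380 - 236/304 = -380 - 236*1/304 = -380 - 59/76 = -28939/76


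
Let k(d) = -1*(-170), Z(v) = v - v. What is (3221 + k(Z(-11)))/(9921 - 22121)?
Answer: -3391/12200 ≈ -0.27795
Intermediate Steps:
Z(v) = 0
k(d) = 170
(3221 + k(Z(-11)))/(9921 - 22121) = (3221 + 170)/(9921 - 22121) = 3391/(-12200) = 3391*(-1/12200) = -3391/12200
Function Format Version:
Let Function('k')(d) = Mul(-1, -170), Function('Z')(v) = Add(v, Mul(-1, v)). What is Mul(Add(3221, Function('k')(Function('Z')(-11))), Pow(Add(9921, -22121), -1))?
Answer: Rational(-3391, 12200) ≈ -0.27795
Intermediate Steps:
Function('Z')(v) = 0
Function('k')(d) = 170
Mul(Add(3221, Function('k')(Function('Z')(-11))), Pow(Add(9921, -22121), -1)) = Mul(Add(3221, 170), Pow(Add(9921, -22121), -1)) = Mul(3391, Pow(-12200, -1)) = Mul(3391, Rational(-1, 12200)) = Rational(-3391, 12200)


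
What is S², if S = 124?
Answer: 15376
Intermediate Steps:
S² = 124² = 15376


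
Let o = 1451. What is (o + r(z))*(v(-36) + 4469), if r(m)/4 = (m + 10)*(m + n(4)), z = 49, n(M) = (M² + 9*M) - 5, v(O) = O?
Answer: 106866331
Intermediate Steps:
n(M) = -5 + M² + 9*M
r(m) = 4*(10 + m)*(47 + m) (r(m) = 4*((m + 10)*(m + (-5 + 4² + 9*4))) = 4*((10 + m)*(m + (-5 + 16 + 36))) = 4*((10 + m)*(m + 47)) = 4*((10 + m)*(47 + m)) = 4*(10 + m)*(47 + m))
(o + r(z))*(v(-36) + 4469) = (1451 + (1880 + 4*49² + 228*49))*(-36 + 4469) = (1451 + (1880 + 4*2401 + 11172))*4433 = (1451 + (1880 + 9604 + 11172))*4433 = (1451 + 22656)*4433 = 24107*4433 = 106866331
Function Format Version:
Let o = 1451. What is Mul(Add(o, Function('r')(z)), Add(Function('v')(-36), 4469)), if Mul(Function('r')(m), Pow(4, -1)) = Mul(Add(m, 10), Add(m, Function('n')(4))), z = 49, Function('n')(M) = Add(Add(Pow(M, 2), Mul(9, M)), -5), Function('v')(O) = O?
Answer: 106866331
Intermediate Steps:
Function('n')(M) = Add(-5, Pow(M, 2), Mul(9, M))
Function('r')(m) = Mul(4, Add(10, m), Add(47, m)) (Function('r')(m) = Mul(4, Mul(Add(m, 10), Add(m, Add(-5, Pow(4, 2), Mul(9, 4))))) = Mul(4, Mul(Add(10, m), Add(m, Add(-5, 16, 36)))) = Mul(4, Mul(Add(10, m), Add(m, 47))) = Mul(4, Mul(Add(10, m), Add(47, m))) = Mul(4, Add(10, m), Add(47, m)))
Mul(Add(o, Function('r')(z)), Add(Function('v')(-36), 4469)) = Mul(Add(1451, Add(1880, Mul(4, Pow(49, 2)), Mul(228, 49))), Add(-36, 4469)) = Mul(Add(1451, Add(1880, Mul(4, 2401), 11172)), 4433) = Mul(Add(1451, Add(1880, 9604, 11172)), 4433) = Mul(Add(1451, 22656), 4433) = Mul(24107, 4433) = 106866331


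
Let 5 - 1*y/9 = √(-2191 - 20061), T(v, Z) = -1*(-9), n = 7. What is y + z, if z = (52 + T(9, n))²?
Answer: 3766 - 18*I*√5563 ≈ 3766.0 - 1342.5*I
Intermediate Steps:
T(v, Z) = 9
z = 3721 (z = (52 + 9)² = 61² = 3721)
y = 45 - 18*I*√5563 (y = 45 - 9*√(-2191 - 20061) = 45 - 18*I*√5563 ≈ 45.0 - 1342.5*I)
y + z = (45 - 18*I*√5563) + 3721 = 3766 - 18*I*√5563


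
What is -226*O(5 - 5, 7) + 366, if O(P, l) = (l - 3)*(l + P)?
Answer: -5962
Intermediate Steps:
O(P, l) = (-3 + l)*(P + l)
-226*O(5 - 5, 7) + 366 = -226*(7² - 3*(5 - 5) - 3*7 + (5 - 5)*7) + 366 = -226*(49 - 3*0 - 21 + 0*7) + 366 = -226*(49 + 0 - 21 + 0) + 366 = -226*28 + 366 = -6328 + 366 = -5962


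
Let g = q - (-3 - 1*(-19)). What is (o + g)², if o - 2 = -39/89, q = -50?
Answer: 32890225/7921 ≈ 4152.3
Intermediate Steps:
g = -66 (g = -50 - (-3 - 1*(-19)) = -50 - (-3 + 19) = -50 - 1*16 = -50 - 16 = -66)
o = 139/89 (o = 2 - 39/89 = 139/89 ≈ 1.5618)
(o + g)² = (139/89 - 66)² = (-5735/89)² = 32890225/7921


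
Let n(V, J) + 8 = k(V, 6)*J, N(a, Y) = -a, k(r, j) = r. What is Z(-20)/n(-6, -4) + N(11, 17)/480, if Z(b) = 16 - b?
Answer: 1069/480 ≈ 2.2271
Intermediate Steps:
n(V, J) = -8 + J*V (n(V, J) = -8 + V*J = -8 + J*V)
Z(-20)/n(-6, -4) + N(11, 17)/480 = (16 - 1*(-20))/(-8 - 4*(-6)) - 1*11/480 = (16 + 20)/(-8 + 24) - 11*1/480 = 36/16 - 11/480 = 36*(1/16) - 11/480 = 9/4 - 11/480 = 1069/480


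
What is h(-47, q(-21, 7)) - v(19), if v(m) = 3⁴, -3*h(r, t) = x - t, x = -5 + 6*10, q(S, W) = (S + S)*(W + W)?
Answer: -886/3 ≈ -295.33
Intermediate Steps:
q(S, W) = 4*S*W (q(S, W) = (2*S)*(2*W) = 4*S*W)
x = 55 (x = -5 + 60 = 55)
h(r, t) = -55/3 + t/3 (h(r, t) = -(55 - t)/3 = -55/3 + t/3)
v(m) = 81
h(-47, q(-21, 7)) - v(19) = (-55/3 + (4*(-21)*7)/3) - 1*81 = (-55/3 + (⅓)*(-588)) - 81 = (-55/3 - 196) - 81 = -643/3 - 81 = -886/3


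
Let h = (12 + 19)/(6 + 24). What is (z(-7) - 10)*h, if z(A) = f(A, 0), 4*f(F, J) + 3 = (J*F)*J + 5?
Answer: -589/60 ≈ -9.8167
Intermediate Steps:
f(F, J) = ½ + F*J²/4 (f(F, J) = -¾ + ((J*F)*J + 5)/4 = -¾ + ((F*J)*J + 5)/4 = -¾ + (F*J² + 5)/4 = -¾ + (5 + F*J²)/4 = -¾ + (5/4 + F*J²/4) = ½ + F*J²/4)
z(A) = ½ (z(A) = ½ + (¼)*A*0² = ½ + (¼)*A*0 = ½ + 0 = ½)
h = 31/30 ≈ 1.0333
(z(-7) - 10)*h = (½ - 10)*(31/30) = -19/2*31/30 = -589/60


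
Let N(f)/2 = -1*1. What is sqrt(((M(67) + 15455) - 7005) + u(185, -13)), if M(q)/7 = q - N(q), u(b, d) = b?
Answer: sqrt(9118) ≈ 95.488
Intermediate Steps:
N(f) = -2 (N(f) = 2*(-1*1) = 2*(-1) = -2)
M(q) = 14 + 7*q (M(q) = 7*(q - 1*(-2)) = 7*(q + 2) = 7*(2 + q) = 14 + 7*q)
sqrt(((M(67) + 15455) - 7005) + u(185, -13)) = sqrt((((14 + 7*67) + 15455) - 7005) + 185) = sqrt((((14 + 469) + 15455) - 7005) + 185) = sqrt(((483 + 15455) - 7005) + 185) = sqrt((15938 - 7005) + 185) = sqrt(8933 + 185) = sqrt(9118)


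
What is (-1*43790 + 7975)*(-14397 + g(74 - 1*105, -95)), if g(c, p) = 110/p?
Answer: 515670025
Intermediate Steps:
(-1*43790 + 7975)*(-14397 + g(74 - 1*105, -95)) = (-1*43790 + 7975)*(-14397 + 110/(-95)) = (-43790 + 7975)*(-14397 + 110*(-1/95)) = -35815*(-14397 - 22/19) = -35815*(-273565/19) = 515670025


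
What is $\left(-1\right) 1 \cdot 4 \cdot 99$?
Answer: $-396$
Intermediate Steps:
$\left(-1\right) 1 \cdot 4 \cdot 99 = \left(-1\right) 4 \cdot 99 = \left(-4\right) 99 = -396$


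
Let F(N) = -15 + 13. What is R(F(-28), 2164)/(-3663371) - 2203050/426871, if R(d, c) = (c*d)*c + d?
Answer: -4072603630976/1563786842141 ≈ -2.6043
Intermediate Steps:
F(N) = -2
R(d, c) = d + d*c**2 (R(d, c) = d*c**2 + d = d + d*c**2)
R(F(-28), 2164)/(-3663371) - 2203050/426871 = -2*(1 + 2164**2)/(-3663371) - 2203050/426871 = -2*(1 + 4682896)*(-1/3663371) - 2203050*1/426871 = -2*4682897*(-1/3663371) - 2203050/426871 = -9365794*(-1/3663371) - 2203050/426871 = 9365794/3663371 - 2203050/426871 = -4072603630976/1563786842141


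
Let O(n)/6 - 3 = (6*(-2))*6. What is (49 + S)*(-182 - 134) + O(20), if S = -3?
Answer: -14950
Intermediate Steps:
O(n) = -414 (O(n) = 18 + 6*((6*(-2))*6) = 18 + 6*(-12*6) = 18 + 6*(-72) = 18 - 432 = -414)
(49 + S)*(-182 - 134) + O(20) = (49 - 3)*(-182 - 134) - 414 = 46*(-316) - 414 = -14536 - 414 = -14950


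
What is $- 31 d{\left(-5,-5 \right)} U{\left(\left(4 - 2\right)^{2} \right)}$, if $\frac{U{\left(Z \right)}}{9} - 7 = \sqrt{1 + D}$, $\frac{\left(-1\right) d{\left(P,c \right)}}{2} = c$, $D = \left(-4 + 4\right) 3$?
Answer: $-22320$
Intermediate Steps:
$D = 0$ ($D = 0 \cdot 3 = 0$)
$d{\left(P,c \right)} = - 2 c$
$U{\left(Z \right)} = 72$ ($U{\left(Z \right)} = 63 + 9 \sqrt{1 + 0} = 63 + 9 \sqrt{1} = 63 + 9 \cdot 1 = 63 + 9 = 72$)
$- 31 d{\left(-5,-5 \right)} U{\left(\left(4 - 2\right)^{2} \right)} = - 31 \left(\left(-2\right) \left(-5\right)\right) 72 = \left(-31\right) 10 \cdot 72 = \left(-310\right) 72 = -22320$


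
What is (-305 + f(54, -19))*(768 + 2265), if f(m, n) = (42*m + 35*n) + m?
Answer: 4100616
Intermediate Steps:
f(m, n) = 35*n + 43*m (f(m, n) = (35*n + 42*m) + m = 35*n + 43*m)
(-305 + f(54, -19))*(768 + 2265) = (-305 + (35*(-19) + 43*54))*(768 + 2265) = (-305 + (-665 + 2322))*3033 = (-305 + 1657)*3033 = 1352*3033 = 4100616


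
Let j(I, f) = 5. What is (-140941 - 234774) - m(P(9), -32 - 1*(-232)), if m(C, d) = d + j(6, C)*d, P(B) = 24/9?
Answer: -376915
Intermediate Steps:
P(B) = 8/3 (P(B) = 24*(⅑) = 8/3)
m(C, d) = 6*d (m(C, d) = d + 5*d = 6*d)
(-140941 - 234774) - m(P(9), -32 - 1*(-232)) = (-140941 - 234774) - 6*(-32 - 1*(-232)) = -375715 - 6*(-32 + 232) = -375715 - 6*200 = -375715 - 1*1200 = -375715 - 1200 = -376915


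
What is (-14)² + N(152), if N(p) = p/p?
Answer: 197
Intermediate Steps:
N(p) = 1
(-14)² + N(152) = (-14)² + 1 = 196 + 1 = 197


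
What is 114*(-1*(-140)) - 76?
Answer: 15884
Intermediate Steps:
114*(-1*(-140)) - 76 = 114*140 - 76 = 15960 - 76 = 15884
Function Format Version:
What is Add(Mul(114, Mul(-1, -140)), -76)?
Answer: 15884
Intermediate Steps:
Add(Mul(114, Mul(-1, -140)), -76) = Add(Mul(114, 140), -76) = Add(15960, -76) = 15884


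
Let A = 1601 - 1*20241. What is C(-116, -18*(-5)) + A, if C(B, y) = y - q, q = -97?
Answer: -18453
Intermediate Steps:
A = -18640 (A = 1601 - 20241 = -18640)
C(B, y) = 97 + y (C(B, y) = y - 1*(-97) = y + 97 = 97 + y)
C(-116, -18*(-5)) + A = (97 - 18*(-5)) - 18640 = (97 + 90) - 18640 = 187 - 18640 = -18453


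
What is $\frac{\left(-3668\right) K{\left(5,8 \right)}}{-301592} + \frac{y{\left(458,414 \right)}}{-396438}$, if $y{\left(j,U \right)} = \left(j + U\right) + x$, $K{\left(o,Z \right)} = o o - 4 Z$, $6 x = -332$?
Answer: $- \frac{558495119}{6405135498} \approx -0.087195$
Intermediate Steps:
$x = - \frac{166}{3}$ ($x = \frac{1}{6} \left(-332\right) = - \frac{166}{3} \approx -55.333$)
$K{\left(o,Z \right)} = o^{2} - 4 Z$
$y{\left(j,U \right)} = - \frac{166}{3} + U + j$ ($y{\left(j,U \right)} = \left(j + U\right) - \frac{166}{3} = \left(U + j\right) - \frac{166}{3} = - \frac{166}{3} + U + j$)
$\frac{\left(-3668\right) K{\left(5,8 \right)}}{-301592} + \frac{y{\left(458,414 \right)}}{-396438} = \frac{\left(-3668\right) \left(5^{2} - 32\right)}{-301592} + \frac{- \frac{166}{3} + 414 + 458}{-396438} = - 3668 \left(25 - 32\right) \left(- \frac{1}{301592}\right) + \frac{2450}{3} \left(- \frac{1}{396438}\right) = \left(-3668\right) \left(-7\right) \left(- \frac{1}{301592}\right) - \frac{175}{84951} = 25676 \left(- \frac{1}{301592}\right) - \frac{175}{84951} = - \frac{6419}{75398} - \frac{175}{84951} = - \frac{558495119}{6405135498}$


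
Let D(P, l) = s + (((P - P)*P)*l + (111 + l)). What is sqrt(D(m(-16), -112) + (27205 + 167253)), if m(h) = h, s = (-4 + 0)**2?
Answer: sqrt(194473) ≈ 440.99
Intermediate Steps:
s = 16 (s = (-4)**2 = 16)
D(P, l) = 127 + l (D(P, l) = 16 + (((P - P)*P)*l + (111 + l)) = 16 + ((0*P)*l + (111 + l)) = 16 + (0*l + (111 + l)) = 16 + (0 + (111 + l)) = 16 + (111 + l) = 127 + l)
sqrt(D(m(-16), -112) + (27205 + 167253)) = sqrt((127 - 112) + (27205 + 167253)) = sqrt(15 + 194458) = sqrt(194473)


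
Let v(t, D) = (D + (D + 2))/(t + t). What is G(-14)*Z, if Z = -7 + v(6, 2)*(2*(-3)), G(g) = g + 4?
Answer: 100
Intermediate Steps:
G(g) = 4 + g
v(t, D) = (2 + 2*D)/(2*t) (v(t, D) = (D + (2 + D))/((2*t)) = (2 + 2*D)*(1/(2*t)) = (2 + 2*D)/(2*t))
Z = -10 (Z = -7 + ((1 + 2)/6)*(2*(-3)) = -7 + ((1/6)*3)*(-6) = -7 + (1/2)*(-6) = -7 - 3 = -10)
G(-14)*Z = (4 - 14)*(-10) = -10*(-10) = 100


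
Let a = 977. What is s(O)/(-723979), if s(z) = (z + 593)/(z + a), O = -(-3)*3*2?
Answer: -611/720359105 ≈ -8.4819e-7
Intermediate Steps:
O = 18 (O = -3*(-3)*2 = 9*2 = 18)
s(z) = (593 + z)/(977 + z) (s(z) = (z + 593)/(z + 977) = (593 + z)/(977 + z))
s(O)/(-723979) = ((593 + 18)/(977 + 18))/(-723979) = (611/995)*(-1/723979) = -611/720359105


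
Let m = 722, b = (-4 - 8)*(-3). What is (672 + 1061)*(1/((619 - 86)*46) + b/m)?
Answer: 765440105/8850998 ≈ 86.481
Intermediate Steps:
b = 36 (b = -12*(-3) = 36)
(672 + 1061)*(1/((619 - 86)*46) + b/m) = (672 + 1061)*(1/((619 - 86)*46) + 36/722) = 1733*((1/46)/533 + 36*(1/722)) = 1733*((1/533)*(1/46) + 18/361) = 1733*(1/24518 + 18/361) = 1733*(441685/8850998) = 765440105/8850998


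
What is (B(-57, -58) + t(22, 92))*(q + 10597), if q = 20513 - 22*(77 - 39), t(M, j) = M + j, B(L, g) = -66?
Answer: 1453152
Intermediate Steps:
q = 19677 (q = 20513 - 22*38 = 20513 - 1*836 = 20513 - 836 = 19677)
(B(-57, -58) + t(22, 92))*(q + 10597) = (-66 + (22 + 92))*(19677 + 10597) = (-66 + 114)*30274 = 48*30274 = 1453152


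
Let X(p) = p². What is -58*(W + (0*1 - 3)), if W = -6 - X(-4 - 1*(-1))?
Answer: 1044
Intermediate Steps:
W = -15 (W = -6 - (-4 - 1*(-1))² = -6 - (-4 + 1)² = -6 - 1*(-3)² = -6 - 1*9 = -6 - 9 = -15)
-58*(W + (0*1 - 3)) = -58*(-15 + (0*1 - 3)) = -58*(-15 + (0 - 3)) = -58*(-15 - 3) = -58*(-18) = 1044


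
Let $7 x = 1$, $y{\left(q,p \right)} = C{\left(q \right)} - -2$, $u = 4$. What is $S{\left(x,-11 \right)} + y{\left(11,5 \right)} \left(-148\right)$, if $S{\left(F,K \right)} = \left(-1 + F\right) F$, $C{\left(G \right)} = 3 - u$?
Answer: $- \frac{7258}{49} \approx -148.12$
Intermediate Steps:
$C{\left(G \right)} = -1$ ($C{\left(G \right)} = 3 - 4 = -1$)
$y{\left(q,p \right)} = 1$ ($y{\left(q,p \right)} = -1 - -2 = -1 + 2 = 1$)
$x = \frac{1}{7}$ ($x = \frac{1}{7} \cdot 1 = \frac{1}{7} \approx 0.14286$)
$S{\left(F,K \right)} = F \left(-1 + F\right)$
$S{\left(x,-11 \right)} + y{\left(11,5 \right)} \left(-148\right) = \frac{-1 + \frac{1}{7}}{7} + 1 \left(-148\right) = \frac{1}{7} \left(- \frac{6}{7}\right) - 148 = - \frac{6}{49} - 148 = - \frac{7258}{49}$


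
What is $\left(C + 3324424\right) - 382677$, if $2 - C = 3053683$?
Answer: $-111934$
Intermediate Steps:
$C = -3053681$ ($C = 2 - 3053683 = -3053681$)
$\left(C + 3324424\right) - 382677 = \left(-3053681 + 3324424\right) - 382677 = 270743 - 382677 = -111934$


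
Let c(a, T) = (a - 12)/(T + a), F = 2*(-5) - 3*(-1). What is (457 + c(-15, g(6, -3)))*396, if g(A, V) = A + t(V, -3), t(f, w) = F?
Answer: 726561/4 ≈ 1.8164e+5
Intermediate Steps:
F = -7 (F = -10 + 3 = -7)
t(f, w) = -7
g(A, V) = -7 + A (g(A, V) = A - 7 = -7 + A)
c(a, T) = (-12 + a)/(T + a)
(457 + c(-15, g(6, -3)))*396 = (457 + (-12 - 15)/((-7 + 6) - 15))*396 = (457 - 27/(-1 - 15))*396 = (457 - 27/(-16))*396 = (457 - 1/16*(-27))*396 = (457 + 27/16)*396 = (7339/16)*396 = 726561/4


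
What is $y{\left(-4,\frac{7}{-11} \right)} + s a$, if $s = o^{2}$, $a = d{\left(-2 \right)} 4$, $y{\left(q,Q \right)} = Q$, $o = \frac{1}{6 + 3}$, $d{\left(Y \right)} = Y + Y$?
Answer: $- \frac{743}{891} \approx -0.83389$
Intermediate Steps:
$d{\left(Y \right)} = 2 Y$
$o = \frac{1}{9} \approx 0.11111$
$a = -16$ ($a = 2 \left(-2\right) 4 = \left(-4\right) 4 = -16$)
$s = \frac{1}{81}$ ($s = \left(\frac{1}{9}\right)^{2} = \frac{1}{81} \approx 0.012346$)
$y{\left(-4,\frac{7}{-11} \right)} + s a = \frac{7}{-11} + \frac{1}{81} \left(-16\right) = 7 \left(- \frac{1}{11}\right) - \frac{16}{81} = - \frac{7}{11} - \frac{16}{81} = - \frac{743}{891}$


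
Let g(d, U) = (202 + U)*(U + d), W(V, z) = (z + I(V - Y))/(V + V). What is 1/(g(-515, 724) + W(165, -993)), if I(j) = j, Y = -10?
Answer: 165/31932701 ≈ 5.1671e-6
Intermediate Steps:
W(V, z) = (10 + V + z)/(2*V) (W(V, z) = (z + (V - 1*(-10)))/(V + V) = (z + (V + 10))/((2*V)) = (z + (10 + V))*(1/(2*V)) = (10 + V + z)*(1/(2*V)) = (10 + V + z)/(2*V))
1/(g(-515, 724) + W(165, -993)) = 1/((724² + 202*724 + 202*(-515) + 724*(-515)) + (½)*(10 + 165 - 993)/165) = 1/((524176 + 146248 - 104030 - 372860) + (½)*(1/165)*(-818)) = 1/(193534 - 409/165) = 1/(31932701/165) = 165/31932701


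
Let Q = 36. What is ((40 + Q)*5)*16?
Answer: 6080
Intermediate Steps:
((40 + Q)*5)*16 = ((40 + 36)*5)*16 = (76*5)*16 = 380*16 = 6080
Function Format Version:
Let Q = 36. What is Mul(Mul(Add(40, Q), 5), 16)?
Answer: 6080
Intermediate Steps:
Mul(Mul(Add(40, Q), 5), 16) = Mul(Mul(Add(40, 36), 5), 16) = Mul(Mul(76, 5), 16) = Mul(380, 16) = 6080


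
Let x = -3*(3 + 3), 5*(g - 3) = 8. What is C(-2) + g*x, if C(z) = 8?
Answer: -374/5 ≈ -74.800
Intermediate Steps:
g = 23/5 (g = 3 + (⅕)*8 = 3 + 8/5 = 23/5 ≈ 4.6000)
x = -18 (x = -3*6 = -18)
C(-2) + g*x = 8 + (23/5)*(-18) = 8 - 414/5 = -374/5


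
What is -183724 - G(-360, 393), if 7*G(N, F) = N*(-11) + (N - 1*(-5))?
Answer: -184239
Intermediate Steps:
G(N, F) = 5/7 - 10*N/7 (G(N, F) = (N*(-11) + (N - 1*(-5)))/7 = (-11*N + (N + 5))/7 = (-11*N + (5 + N))/7 = (5 - 10*N)/7 = 5/7 - 10*N/7)
-183724 - G(-360, 393) = -183724 - (5/7 - 10/7*(-360)) = -183724 - (5/7 + 3600/7) = -183724 - 1*515 = -183724 - 515 = -184239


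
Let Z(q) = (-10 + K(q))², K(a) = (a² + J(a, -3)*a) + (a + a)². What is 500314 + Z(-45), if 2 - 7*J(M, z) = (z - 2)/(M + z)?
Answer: 26257186409/256 ≈ 1.0257e+8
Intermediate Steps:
J(M, z) = 2/7 - (-2 + z)/(7*(M + z)) (J(M, z) = 2/7 - (z - 2)/(7*(M + z)) = 2/7 - (-2 + z)/(7*(M + z)))
K(a) = 5*a² + a*(-1 + 2*a)/(7*(-3 + a)) (K(a) = (a² + ((2 - 3 + 2*a)/(7*(a - 3)))*a) + (a + a)² = (a² + ((-1 + 2*a)/(7*(-3 + a)))*a) + (2*a)² = (a² + a*(-1 + 2*a)/(7*(-3 + a))) + 4*a² = 5*a² + a*(-1 + 2*a)/(7*(-3 + a)))
Z(q) = (-10 + q*(-1 - 103*q + 35*q²)/(7*(-3 + q)))²
500314 + Z(-45) = 500314 + (210 - 103*(-45)² - 71*(-45) + 35*(-45)³)²/(49*(-3 - 45)²) = 500314 + (1/49)*(210 - 103*2025 + 3195 + 35*(-91125))²/(-48)² = 500314 + (1/49)*(1/2304)*(210 - 208575 + 3195 - 3189375)² = 500314 + (1/49)*(1/2304)*(-3394545)² = 500314 + (1/49)*(1/2304)*11522935757025 = 500314 + 26129106025/256 = 26257186409/256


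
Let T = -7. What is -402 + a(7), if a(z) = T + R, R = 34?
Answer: -375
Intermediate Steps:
a(z) = 27 (a(z) = -7 + 34 = 27)
-402 + a(7) = -402 + 27 = -375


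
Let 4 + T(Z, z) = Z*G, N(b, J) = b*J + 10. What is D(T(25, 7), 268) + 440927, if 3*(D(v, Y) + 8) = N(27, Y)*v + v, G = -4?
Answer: 569069/3 ≈ 1.8969e+5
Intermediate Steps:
N(b, J) = 10 + J*b (N(b, J) = J*b + 10 = 10 + J*b)
T(Z, z) = -4 - 4*Z (T(Z, z) = -4 + Z*(-4) = -4 - 4*Z)
D(v, Y) = -8 + v/3 + v*(10 + 27*Y)/3 (D(v, Y) = -8 + ((10 + Y*27)*v + v)/3 = -8 + ((10 + 27*Y)*v + v)/3 = -8 + (v*(10 + 27*Y) + v)/3 = -8 + (v + v*(10 + 27*Y))/3 = -8 + (v/3 + v*(10 + 27*Y)/3) = -8 + v/3 + v*(10 + 27*Y)/3)
D(T(25, 7), 268) + 440927 = (-8 + 11*(-4 - 4*25)/3 + 9*268*(-4 - 4*25)) + 440927 = (-8 + 11*(-4 - 100)/3 + 9*268*(-4 - 100)) + 440927 = (-8 + (11/3)*(-104) + 9*268*(-104)) + 440927 = (-8 - 1144/3 - 250848) + 440927 = -753712/3 + 440927 = 569069/3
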